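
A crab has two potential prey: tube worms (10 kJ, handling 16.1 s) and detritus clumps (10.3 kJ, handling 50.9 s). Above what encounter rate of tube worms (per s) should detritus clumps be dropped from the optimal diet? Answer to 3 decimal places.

At the threshold, the rate on tube worms alone equals the profitability of detritus clumps: λ·10/(1 + λ·16.1) = 10.3/50.9 = 0.2024.
Rearranging, λ(10 − 0.2024×16.1) = 0.2024, so λ = 0.2024/6.742 = 0.03001 per s.

0.030 per s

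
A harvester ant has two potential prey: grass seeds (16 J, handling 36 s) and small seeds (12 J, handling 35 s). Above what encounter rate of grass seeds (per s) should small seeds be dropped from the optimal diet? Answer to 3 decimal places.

0.094 per s

The zero-one rule: include small seeds iff E₂/h₂ > λE₁/(1+λh₁). Equality gives the switch point.
λE₁h₂ = E₂ + λE₂h₁ ⇒ λ = E₂/(E₁h₂ − E₂h₁) = 12/(560 − 432) = 0.09375 per s.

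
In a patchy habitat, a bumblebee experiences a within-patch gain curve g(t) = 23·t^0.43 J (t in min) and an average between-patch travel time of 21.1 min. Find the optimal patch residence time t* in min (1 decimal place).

Optimal t* satisfies g'(t*) = g(t*)/(T + t*).
g'(t) = 0.43·23·t^-0.57. Setting 0.43·23·t^-0.57 = 23·t^0.43/(21.1+t) gives 0.43(21.1+t) = t, so 0.57·t = 0.43×21.1.
t* = 0.43×21.1/0.57 = 15.92 min.

15.9 min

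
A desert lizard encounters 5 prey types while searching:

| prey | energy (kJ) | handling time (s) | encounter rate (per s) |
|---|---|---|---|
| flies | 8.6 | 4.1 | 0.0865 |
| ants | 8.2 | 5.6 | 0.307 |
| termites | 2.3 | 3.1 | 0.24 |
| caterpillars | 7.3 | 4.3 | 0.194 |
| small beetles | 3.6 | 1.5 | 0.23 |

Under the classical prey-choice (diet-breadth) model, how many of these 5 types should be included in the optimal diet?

Rank by E/h (kJ/s): small beetles 2.4, flies 2.1, caterpillars 1.7, ants 1.46, termites 0.742. Include each in turn until the next type's E/h falls below the running intake rate.
Rate on top 1: 0.6156. flies: 2.1 > 0.6156 → include.
Rate on top 2: 0.9248. caterpillars: 1.7 > 0.9248 → include.
Rate on top 3: 1.179. ants: 1.46 > 1.179 → include.
Rate on top 4: 1.294. termites: 0.742 < 1.294 → exclude; stop.
Optimal diet: small beetles, flies, caterpillars, ants — 4 of 5 types.

4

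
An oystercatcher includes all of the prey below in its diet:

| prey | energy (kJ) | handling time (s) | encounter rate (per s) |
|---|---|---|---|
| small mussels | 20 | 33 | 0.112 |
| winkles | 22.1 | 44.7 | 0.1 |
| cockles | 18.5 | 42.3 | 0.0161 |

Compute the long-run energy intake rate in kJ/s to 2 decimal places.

Energy encountered per unit search time: 0.112×20 + 0.1×22.1 + 0.0161×18.5 = 4.748 kJ/s.
Handling time per unit search time: 0.112×33 + 0.1×44.7 + 0.0161×42.3 = 8.847.
Rate = 4.748/(1 + 8.847) = 0.4822 kJ/s.

0.48 kJ/s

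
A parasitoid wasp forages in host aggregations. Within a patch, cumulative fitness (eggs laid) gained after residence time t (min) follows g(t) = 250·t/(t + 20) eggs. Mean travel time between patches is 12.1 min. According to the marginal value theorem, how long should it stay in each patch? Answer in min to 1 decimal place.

Maximise g(t)/(T+t): set derivative to zero → g'(t)(T+t) = g(t).
g'(t) = 250·20/(t + 20)². Setting 250·20/(t+20)² = 250t/[(t+20)(12.1+t)] gives 20(12.1+t) = t(t+20), so t² = 20×12.1 = 242.
t* = √242 = 15.56 min.

15.6 min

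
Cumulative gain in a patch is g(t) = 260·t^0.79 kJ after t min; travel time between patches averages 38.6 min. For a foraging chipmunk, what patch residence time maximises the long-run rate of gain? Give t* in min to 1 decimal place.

Maximise g(t)/(T+t): set derivative to zero → g'(t)(T+t) = g(t).
g'(t) = 0.79·260·t^-0.21. Setting 0.79·260·t^-0.21 = 260·t^0.79/(38.6+t) gives 0.79(38.6+t) = t, so 0.21·t = 0.79×38.6.
t* = 0.79×38.6/0.21 = 145.2 min.

145.2 min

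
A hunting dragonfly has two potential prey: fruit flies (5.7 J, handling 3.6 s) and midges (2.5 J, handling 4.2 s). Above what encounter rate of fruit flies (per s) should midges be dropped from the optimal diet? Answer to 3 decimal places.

Drop midges once their profitability E₂/h₂ falls below the rate achievable on fruit flies alone: E₂/h₂ = λE₁/(1 + λh₁).
Solve for λ: λE₁h₂ = E₂(1 + λh₁) → λ(E₁h₂ − E₂h₁) = E₂ → λ = E₂/(E₁h₂ − E₂h₁).
λ = 2.5/(5.7×4.2 − 2.5×3.6) = 2.5/14.94 = 0.1673 per s.

0.167 per s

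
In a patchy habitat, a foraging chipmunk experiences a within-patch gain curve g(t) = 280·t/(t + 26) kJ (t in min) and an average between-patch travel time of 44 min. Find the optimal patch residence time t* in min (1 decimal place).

By the marginal value theorem, leave when the instantaneous gain rate g'(t) equals the habitat-wide average g(t)/(T + t).
g'(t) = 280·26/(t + 26)². Setting 280·26/(t+26)² = 280t/[(t+26)(44+t)] gives 26(44+t) = t(t+26), so t² = 26×44 = 1144.
t* = √1144 = 33.82 min.

33.8 min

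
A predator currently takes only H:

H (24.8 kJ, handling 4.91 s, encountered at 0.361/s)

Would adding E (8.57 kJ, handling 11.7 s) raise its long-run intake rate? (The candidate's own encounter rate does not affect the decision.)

No

On H alone, R = ΣλE/(1+Σλh) = 8.953/2.773 = 3.229 kJ/s.
Profitability of E: 8.57/11.7 = 0.7325 kJ/s.
Since 0.7325 < R, time spent handling E is better spent searching.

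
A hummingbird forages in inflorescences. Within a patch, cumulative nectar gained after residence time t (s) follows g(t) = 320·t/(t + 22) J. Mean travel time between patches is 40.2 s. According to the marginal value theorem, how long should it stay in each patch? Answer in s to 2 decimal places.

Maximise g(t)/(T+t): set derivative to zero → g'(t)(T+t) = g(t).
g'(t) = 320·22/(t + 22)². Setting 320·22/(t+22)² = 320t/[(t+22)(40.2+t)] gives 22(40.2+t) = t(t+22), so t² = 22×40.2 = 884.4.
t* = √884.4 = 29.74 s.

29.74 s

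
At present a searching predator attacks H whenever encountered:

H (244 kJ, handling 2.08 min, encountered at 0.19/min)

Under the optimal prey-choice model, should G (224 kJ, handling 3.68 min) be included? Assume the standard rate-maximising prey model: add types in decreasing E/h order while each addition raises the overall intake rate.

Current rate: (0.19×244)/(1 + 0.19×2.08) = 33.23 kJ/min.
Profitability of G: 224/3.68 = 60.87 kJ/min.
Since 60.87 > R, including G increases the long-run rate.

Yes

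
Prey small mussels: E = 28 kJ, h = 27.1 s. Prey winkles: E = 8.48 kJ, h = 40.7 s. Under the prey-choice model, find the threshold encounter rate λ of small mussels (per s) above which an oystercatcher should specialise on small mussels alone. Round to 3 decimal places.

0.009 per s

Drop winkles once their profitability E₂/h₂ falls below the rate achievable on small mussels alone: E₂/h₂ = λE₁/(1 + λh₁).
Solve for λ: λE₁h₂ = E₂(1 + λh₁) → λ(E₁h₂ − E₂h₁) = E₂ → λ = E₂/(E₁h₂ − E₂h₁).
λ = 8.48/(28×40.7 − 8.48×27.1) = 8.48/909.8 = 0.009321 per s.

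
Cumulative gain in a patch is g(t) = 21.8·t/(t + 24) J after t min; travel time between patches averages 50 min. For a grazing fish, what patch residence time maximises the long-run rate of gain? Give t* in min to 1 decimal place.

By the marginal value theorem, leave when the instantaneous gain rate g'(t) equals the habitat-wide average g(t)/(T + t).
g'(t) = 21.8·24/(t + 24)². Setting 21.8·24/(t+24)² = 21.8t/[(t+24)(50+t)] gives 24(50+t) = t(t+24), so t² = 24×50 = 1200.
t* = √1200 = 34.64 min.

34.6 min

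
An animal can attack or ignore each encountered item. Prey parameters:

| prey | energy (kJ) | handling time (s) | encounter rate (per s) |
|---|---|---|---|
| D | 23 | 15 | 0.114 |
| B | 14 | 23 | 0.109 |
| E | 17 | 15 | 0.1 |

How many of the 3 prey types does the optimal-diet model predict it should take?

Profitabilities (E/h, kJ/s): D 1.53, E 1.13, B 0.609. Add prey in this order while the next type's profitability exceeds the intake rate on those already taken.
Rate on top 1: 0.9675. E: 1.13 > 0.9675 → include.
Rate on top 2: 1.027. B: 0.609 < 1.027 → exclude; stop.
Optimal diet: D, E — 2 of 3 types.

2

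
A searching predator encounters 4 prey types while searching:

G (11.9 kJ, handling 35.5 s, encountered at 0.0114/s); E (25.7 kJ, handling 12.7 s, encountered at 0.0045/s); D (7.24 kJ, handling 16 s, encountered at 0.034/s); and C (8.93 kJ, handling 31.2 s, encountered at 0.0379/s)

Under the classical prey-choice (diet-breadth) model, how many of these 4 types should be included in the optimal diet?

E/h in descending order: E 2.02, D 0.453, G 0.335, C 0.286 kJ/s. The optimal diet is the largest prefix of this list for which every included type satisfies E_i/h_i > R on the types above it.
Rate on top 1: 0.1094. D: 0.453 > 0.1094 → include.
Rate on top 2: 0.226. G: 0.335 > 0.226 → include.
Rate on top 3: 0.248. C: 0.286 > 0.248 → include.
Optimal diet: E, D, G, C — 4 of 4 types.

4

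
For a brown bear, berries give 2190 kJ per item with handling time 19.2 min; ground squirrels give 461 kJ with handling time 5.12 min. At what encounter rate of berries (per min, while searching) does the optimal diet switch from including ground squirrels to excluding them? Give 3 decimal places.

0.195 per min

The zero-one rule: include ground squirrels iff E₂/h₂ > λE₁/(1+λh₁). Equality gives the switch point.
λE₁h₂ = E₂ + λE₂h₁ ⇒ λ = E₂/(E₁h₂ − E₂h₁) = 461/(1.121e+04 − 8851) = 0.1952 per min.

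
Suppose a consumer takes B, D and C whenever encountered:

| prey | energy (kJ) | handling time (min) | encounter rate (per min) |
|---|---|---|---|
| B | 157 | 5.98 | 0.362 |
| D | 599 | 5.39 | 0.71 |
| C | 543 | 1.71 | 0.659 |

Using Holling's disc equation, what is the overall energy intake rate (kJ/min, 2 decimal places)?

103.46 kJ/min

R = (0.362×157 + 0.71×599 + 0.659×543) / (1 + 0.362×5.98 + 0.71×5.39 + 0.659×1.71) = 840/8.119 = 103.5 kJ/min.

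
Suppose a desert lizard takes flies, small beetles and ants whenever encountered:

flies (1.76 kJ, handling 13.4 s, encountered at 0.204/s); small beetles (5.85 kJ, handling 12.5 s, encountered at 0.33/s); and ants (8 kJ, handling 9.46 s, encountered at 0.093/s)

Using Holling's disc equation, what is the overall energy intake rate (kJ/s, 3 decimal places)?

R = (0.204×1.76 + 0.33×5.85 + 0.093×8) / (1 + 0.204×13.4 + 0.33×12.5 + 0.093×9.46) = 3.034/8.738 = 0.3472 kJ/s.

0.347 kJ/s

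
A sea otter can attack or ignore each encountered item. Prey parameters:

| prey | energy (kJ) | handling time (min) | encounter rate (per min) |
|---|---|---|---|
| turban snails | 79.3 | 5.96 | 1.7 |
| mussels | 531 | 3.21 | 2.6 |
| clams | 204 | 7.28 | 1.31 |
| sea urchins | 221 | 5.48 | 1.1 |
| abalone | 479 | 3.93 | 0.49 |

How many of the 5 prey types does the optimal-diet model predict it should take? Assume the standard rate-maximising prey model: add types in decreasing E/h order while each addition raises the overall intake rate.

1

Profitabilities (E/h, kJ/min): mussels 165, abalone 122, sea urchins 40.3, clams 28, turban snails 13.3. Add prey in this order while the next type's profitability exceeds the intake rate on those already taken.
Rate on top 1: 147.7. abalone: 122 < 147.7 → exclude; stop.
Optimal diet: mussels — 1 of 5 types.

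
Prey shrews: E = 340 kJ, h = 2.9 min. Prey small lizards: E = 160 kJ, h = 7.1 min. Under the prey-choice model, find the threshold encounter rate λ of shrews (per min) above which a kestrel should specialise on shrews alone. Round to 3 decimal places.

At the threshold, the rate on shrews alone equals the profitability of small lizards: λ·340/(1 + λ·2.9) = 160/7.1 = 22.54.
Rearranging, λ(340 − 22.54×2.9) = 22.54, so λ = 22.54/274.6 = 0.08205 per min.

0.082 per min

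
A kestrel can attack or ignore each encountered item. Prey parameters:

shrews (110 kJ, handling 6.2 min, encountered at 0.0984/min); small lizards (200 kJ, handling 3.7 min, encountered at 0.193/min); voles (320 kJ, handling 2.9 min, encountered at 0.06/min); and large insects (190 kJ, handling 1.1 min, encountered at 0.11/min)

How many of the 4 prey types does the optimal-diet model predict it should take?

Profitabilities (E/h, kJ/min): large insects 173, voles 110, small lizards 54.1, shrews 17.7. Add prey in this order while the next type's profitability exceeds the intake rate on those already taken.
Rate on top 1: 18.64. voles: 110 > 18.64 → include.
Rate on top 2: 30.97. small lizards: 54.1 > 30.97 → include.
Rate on top 3: 39.17. shrews: 17.7 < 39.17 → exclude; stop.
Optimal diet: large insects, voles, small lizards — 3 of 4 types.

3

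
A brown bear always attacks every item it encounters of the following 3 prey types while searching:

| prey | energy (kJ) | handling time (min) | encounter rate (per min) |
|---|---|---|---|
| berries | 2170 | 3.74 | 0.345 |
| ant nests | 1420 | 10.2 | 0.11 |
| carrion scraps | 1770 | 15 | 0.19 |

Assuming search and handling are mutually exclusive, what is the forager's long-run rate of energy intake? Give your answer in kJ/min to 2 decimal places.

Energy encountered per unit search time: 0.345×2170 + 0.11×1420 + 0.19×1770 = 1241 kJ/min.
Handling time per unit search time: 0.345×3.74 + 0.11×10.2 + 0.19×15 = 5.262.
Rate = 1241/(1 + 5.262) = 198.2 kJ/min.

198.19 kJ/min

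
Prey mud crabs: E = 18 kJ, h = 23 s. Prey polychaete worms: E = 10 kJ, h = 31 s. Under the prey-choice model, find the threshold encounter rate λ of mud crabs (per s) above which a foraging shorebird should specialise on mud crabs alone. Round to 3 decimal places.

Drop polychaete worms once their profitability E₂/h₂ falls below the rate achievable on mud crabs alone: E₂/h₂ = λE₁/(1 + λh₁).
Solve for λ: λE₁h₂ = E₂(1 + λh₁) → λ(E₁h₂ − E₂h₁) = E₂ → λ = E₂/(E₁h₂ − E₂h₁).
λ = 10/(18×31 − 10×23) = 10/328 = 0.03049 per s.

0.030 per s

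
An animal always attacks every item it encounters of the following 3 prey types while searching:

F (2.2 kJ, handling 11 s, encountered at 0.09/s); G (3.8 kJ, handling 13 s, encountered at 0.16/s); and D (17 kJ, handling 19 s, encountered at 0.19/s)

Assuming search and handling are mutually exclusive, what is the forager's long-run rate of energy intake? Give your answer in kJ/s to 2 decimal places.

R = Σλ_iE_i / (1 + Σλ_ih_i)
Numerator: 0.09×2.2 + 0.16×3.8 + 0.19×17 = 4.036
Denominator: 1 + 0.09×11 + 0.16×13 + 0.19×19 = 7.68
R = 4.036/7.68 = 0.5255 kJ/s

0.53 kJ/s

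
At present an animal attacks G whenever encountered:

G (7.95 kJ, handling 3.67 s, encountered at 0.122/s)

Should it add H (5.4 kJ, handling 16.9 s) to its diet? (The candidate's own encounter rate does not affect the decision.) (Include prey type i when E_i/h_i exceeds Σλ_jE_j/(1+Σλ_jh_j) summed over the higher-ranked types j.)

No

Intake rate on the current diet: R = (0.122×7.95) / (1 + 0.122×3.67) = 0.9699/1.448 = 0.6699 kJ/s.
H: E/h = 5.4/16.9 = 0.3195 kJ/s.
0.3195 < 0.6699, so adding H would lower the average — exclude it.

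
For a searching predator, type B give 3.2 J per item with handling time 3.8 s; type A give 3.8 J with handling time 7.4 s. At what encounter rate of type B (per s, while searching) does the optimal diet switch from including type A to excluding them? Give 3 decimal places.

At the threshold, the rate on type B alone equals the profitability of type A: λ·3.2/(1 + λ·3.8) = 3.8/7.4 = 0.5135.
Rearranging, λ(3.2 − 0.5135×3.8) = 0.5135, so λ = 0.5135/1.249 = 0.4113 per s.

0.411 per s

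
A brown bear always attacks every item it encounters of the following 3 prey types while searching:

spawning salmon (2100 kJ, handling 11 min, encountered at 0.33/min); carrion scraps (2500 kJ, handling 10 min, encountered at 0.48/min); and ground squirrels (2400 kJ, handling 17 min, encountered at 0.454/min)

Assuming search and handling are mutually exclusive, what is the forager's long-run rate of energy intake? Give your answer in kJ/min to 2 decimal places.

R = (0.33×2100 + 0.48×2500 + 0.454×2400) / (1 + 0.33×11 + 0.48×10 + 0.454×17) = 2983/17.15 = 173.9 kJ/min.

173.93 kJ/min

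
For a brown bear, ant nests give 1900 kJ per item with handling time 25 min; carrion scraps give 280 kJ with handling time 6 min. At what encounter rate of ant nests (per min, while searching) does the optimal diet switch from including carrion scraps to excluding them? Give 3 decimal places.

At the threshold, the rate on ant nests alone equals the profitability of carrion scraps: λ·1900/(1 + λ·25) = 280/6 = 46.67.
Rearranging, λ(1900 − 46.67×25) = 46.67, so λ = 46.67/733.3 = 0.06364 per min.

0.064 per min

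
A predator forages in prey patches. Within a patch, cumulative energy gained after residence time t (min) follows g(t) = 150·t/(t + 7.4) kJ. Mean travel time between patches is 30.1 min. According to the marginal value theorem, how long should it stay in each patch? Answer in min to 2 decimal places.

14.92 min

Optimal t* satisfies g'(t*) = g(t*)/(T + t*).
g'(t) = 150·7.4/(t + 7.4)². Setting 150·7.4/(t+7.4)² = 150t/[(t+7.4)(30.1+t)] gives 7.4(30.1+t) = t(t+7.4), so t² = 7.4×30.1 = 222.7.
t* = √222.7 = 14.92 min.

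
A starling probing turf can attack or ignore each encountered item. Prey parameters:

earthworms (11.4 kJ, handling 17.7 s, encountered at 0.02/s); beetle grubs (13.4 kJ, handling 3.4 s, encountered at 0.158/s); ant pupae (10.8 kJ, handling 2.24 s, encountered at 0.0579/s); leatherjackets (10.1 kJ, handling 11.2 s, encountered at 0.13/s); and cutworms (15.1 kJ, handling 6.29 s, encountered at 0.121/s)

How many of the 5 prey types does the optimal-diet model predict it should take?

Rank by E/h (kJ/s): ant pupae 4.82, beetle grubs 3.94, cutworms 2.4, leatherjackets 0.902, earthworms 0.644. Include each in turn until the next type's E/h falls below the running intake rate.
Rate on top 1: 0.5535. beetle grubs: 3.94 > 0.5535 → include.
Rate on top 2: 1.645. cutworms: 2.4 > 1.645 → include.
Rate on top 3: 1.882. leatherjackets: 0.902 < 1.882 → exclude; stop.
Optimal diet: ant pupae, beetle grubs, cutworms — 3 of 5 types.

3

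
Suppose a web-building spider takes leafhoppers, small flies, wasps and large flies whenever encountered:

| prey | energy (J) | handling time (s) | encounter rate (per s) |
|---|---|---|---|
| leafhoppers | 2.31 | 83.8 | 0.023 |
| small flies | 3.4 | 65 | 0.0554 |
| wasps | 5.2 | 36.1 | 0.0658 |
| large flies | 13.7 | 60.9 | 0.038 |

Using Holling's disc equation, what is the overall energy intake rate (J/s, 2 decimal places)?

R = Σλ_iE_i / (1 + Σλ_ih_i)
Numerator: 0.023×2.31 + 0.0554×3.4 + 0.0658×5.2 + 0.038×13.7 = 1.104
Denominator: 1 + 0.023×83.8 + 0.0554×65 + 0.0658×36.1 + 0.038×60.9 = 11.22
R = 1.104/11.22 = 0.09844 J/s

0.10 J/s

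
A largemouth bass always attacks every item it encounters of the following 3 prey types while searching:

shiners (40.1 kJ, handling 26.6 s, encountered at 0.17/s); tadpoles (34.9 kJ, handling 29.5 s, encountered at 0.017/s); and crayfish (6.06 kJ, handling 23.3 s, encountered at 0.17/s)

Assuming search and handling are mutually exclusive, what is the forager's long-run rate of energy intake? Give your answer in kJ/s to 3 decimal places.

0.845 kJ/s

Energy encountered per unit search time: 0.17×40.1 + 0.017×34.9 + 0.17×6.06 = 8.441 kJ/s.
Handling time per unit search time: 0.17×26.6 + 0.017×29.5 + 0.17×23.3 = 8.985.
Rate = 8.441/(1 + 8.985) = 0.8454 kJ/s.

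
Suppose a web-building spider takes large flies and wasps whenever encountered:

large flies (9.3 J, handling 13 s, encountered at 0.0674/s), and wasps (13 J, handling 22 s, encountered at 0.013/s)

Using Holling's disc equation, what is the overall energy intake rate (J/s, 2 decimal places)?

0.37 J/s

Energy encountered per unit search time: 0.0674×9.3 + 0.013×13 = 0.7958 J/s.
Handling time per unit search time: 0.0674×13 + 0.013×22 = 1.162.
Rate = 0.7958/(1 + 1.162) = 0.3681 J/s.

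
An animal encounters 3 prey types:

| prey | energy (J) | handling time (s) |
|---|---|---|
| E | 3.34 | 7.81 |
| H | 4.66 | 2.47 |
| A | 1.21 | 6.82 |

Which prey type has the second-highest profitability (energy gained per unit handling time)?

E

Profitability E/h (J/s): E = 3.34/7.81 = 0.428, H = 4.66/2.47 = 1.89, A = 1.21/6.82 = 0.177.
Ranked: H > E > A.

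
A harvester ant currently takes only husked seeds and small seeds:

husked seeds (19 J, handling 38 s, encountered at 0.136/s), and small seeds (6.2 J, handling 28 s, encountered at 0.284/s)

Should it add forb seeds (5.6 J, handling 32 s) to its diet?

No

Current rate: (0.136×19 + 0.284×6.2)/(1 + 0.136×38 + 0.284×28) = 0.3077 J/s.
forb seeds: E/h = 5.6/32 = 0.175 J/s.
0.175 < 0.3077, so adding forb seeds would lower the average — exclude it.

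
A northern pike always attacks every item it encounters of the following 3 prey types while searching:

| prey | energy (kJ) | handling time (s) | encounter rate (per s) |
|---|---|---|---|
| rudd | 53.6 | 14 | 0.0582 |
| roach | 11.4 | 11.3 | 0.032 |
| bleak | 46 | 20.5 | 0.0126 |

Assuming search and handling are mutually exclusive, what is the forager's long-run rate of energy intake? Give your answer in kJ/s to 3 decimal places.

R = (0.0582×53.6 + 0.032×11.4 + 0.0126×46) / (1 + 0.0582×14 + 0.032×11.3 + 0.0126×20.5) = 4.064/2.435 = 1.669 kJ/s.

1.669 kJ/s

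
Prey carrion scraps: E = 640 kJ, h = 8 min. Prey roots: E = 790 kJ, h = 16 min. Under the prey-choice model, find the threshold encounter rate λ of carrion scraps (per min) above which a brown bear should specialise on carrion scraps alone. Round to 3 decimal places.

0.202 per min

Drop roots once their profitability E₂/h₂ falls below the rate achievable on carrion scraps alone: E₂/h₂ = λE₁/(1 + λh₁).
Solve for λ: λE₁h₂ = E₂(1 + λh₁) → λ(E₁h₂ − E₂h₁) = E₂ → λ = E₂/(E₁h₂ − E₂h₁).
λ = 790/(640×16 − 790×8) = 790/3920 = 0.2015 per min.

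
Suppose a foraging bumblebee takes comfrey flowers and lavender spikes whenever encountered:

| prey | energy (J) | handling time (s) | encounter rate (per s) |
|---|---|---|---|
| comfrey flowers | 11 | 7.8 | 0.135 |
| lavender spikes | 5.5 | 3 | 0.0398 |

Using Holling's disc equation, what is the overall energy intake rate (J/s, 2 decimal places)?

0.78 J/s

R = Σλ_iE_i / (1 + Σλ_ih_i)
Numerator: 0.135×11 + 0.0398×5.5 = 1.704
Denominator: 1 + 0.135×7.8 + 0.0398×3 = 2.172
R = 1.704/2.172 = 0.7843 J/s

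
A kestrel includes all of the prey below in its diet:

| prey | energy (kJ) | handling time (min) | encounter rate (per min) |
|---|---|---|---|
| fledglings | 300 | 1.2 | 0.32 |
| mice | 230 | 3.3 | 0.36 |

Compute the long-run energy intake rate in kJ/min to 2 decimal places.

69.52 kJ/min

R = (0.32×300 + 0.36×230) / (1 + 0.32×1.2 + 0.36×3.3) = 178.8/2.572 = 69.52 kJ/min.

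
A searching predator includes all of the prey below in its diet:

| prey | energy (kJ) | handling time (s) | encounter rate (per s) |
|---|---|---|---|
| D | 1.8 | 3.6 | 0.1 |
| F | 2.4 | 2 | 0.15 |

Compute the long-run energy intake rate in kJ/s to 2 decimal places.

0.33 kJ/s

R = (0.1×1.8 + 0.15×2.4) / (1 + 0.1×3.6 + 0.15×2) = 0.54/1.66 = 0.3253 kJ/s.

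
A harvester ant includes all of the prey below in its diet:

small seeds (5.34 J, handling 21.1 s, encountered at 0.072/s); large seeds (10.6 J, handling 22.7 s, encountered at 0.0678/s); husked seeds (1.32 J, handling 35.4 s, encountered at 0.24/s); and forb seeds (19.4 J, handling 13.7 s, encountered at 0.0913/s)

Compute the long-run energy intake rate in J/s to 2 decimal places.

R = (0.072×5.34 + 0.0678×10.6 + 0.24×1.32 + 0.0913×19.4) / (1 + 0.072×21.1 + 0.0678×22.7 + 0.24×35.4 + 0.0913×13.7) = 3.191/13.81 = 0.2312 J/s.

0.23 J/s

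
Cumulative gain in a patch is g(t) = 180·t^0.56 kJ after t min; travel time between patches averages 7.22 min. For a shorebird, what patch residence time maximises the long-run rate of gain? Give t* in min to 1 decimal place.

9.2 min

By the marginal value theorem, leave when the instantaneous gain rate g'(t) equals the habitat-wide average g(t)/(T + t).
g'(t) = 0.56·180·t^-0.44. Setting 0.56·180·t^-0.44 = 180·t^0.56/(7.22+t) gives 0.56(7.22+t) = t, so 0.44·t = 0.56×7.22.
t* = 0.56×7.22/0.44 = 9.189 min.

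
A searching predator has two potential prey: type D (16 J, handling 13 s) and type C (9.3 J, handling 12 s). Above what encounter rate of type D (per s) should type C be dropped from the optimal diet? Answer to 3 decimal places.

The zero-one rule: include type C iff E₂/h₂ > λE₁/(1+λh₁). Equality gives the switch point.
λE₁h₂ = E₂ + λE₂h₁ ⇒ λ = E₂/(E₁h₂ − E₂h₁) = 9.3/(192 − 120.9) = 0.1308 per s.

0.131 per s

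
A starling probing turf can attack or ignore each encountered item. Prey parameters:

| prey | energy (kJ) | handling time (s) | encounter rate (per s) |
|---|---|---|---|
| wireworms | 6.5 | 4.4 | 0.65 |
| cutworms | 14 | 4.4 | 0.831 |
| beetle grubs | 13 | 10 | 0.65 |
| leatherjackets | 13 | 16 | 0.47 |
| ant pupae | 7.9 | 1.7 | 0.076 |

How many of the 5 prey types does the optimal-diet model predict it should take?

Rank by E/h (kJ/s): ant pupae 4.65, cutworms 3.18, wireworms 1.48, beetle grubs 1.3, leatherjackets 0.812. Include each in turn until the next type's E/h falls below the running intake rate.
Rate on top 1: 0.5317. cutworms: 3.18 > 0.5317 → include.
Rate on top 2: 2.557. wireworms: 1.48 < 2.557 → exclude; stop.
Optimal diet: ant pupae, cutworms — 2 of 5 types.

2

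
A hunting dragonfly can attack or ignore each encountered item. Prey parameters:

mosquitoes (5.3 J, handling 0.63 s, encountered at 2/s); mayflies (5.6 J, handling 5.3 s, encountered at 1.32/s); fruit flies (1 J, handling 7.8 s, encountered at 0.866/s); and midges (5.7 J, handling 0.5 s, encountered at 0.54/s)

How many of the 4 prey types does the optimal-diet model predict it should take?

Rank by E/h (J/s): midges 11.4, mosquitoes 8.41, mayflies 1.06, fruit flies 0.128. Include each in turn until the next type's E/h falls below the running intake rate.
Rate on top 1: 2.424. mosquitoes: 8.41 > 2.424 → include.
Rate on top 2: 5.406. mayflies: 1.06 < 5.406 → exclude; stop.
Optimal diet: midges, mosquitoes — 2 of 4 types.

2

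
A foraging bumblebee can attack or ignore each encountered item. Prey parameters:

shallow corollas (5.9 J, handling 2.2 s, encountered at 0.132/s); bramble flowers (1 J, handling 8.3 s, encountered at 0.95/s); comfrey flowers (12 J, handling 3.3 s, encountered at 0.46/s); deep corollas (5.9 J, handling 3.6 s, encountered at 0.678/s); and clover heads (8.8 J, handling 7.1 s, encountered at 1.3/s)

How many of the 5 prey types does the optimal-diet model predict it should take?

2

Profitabilities (E/h, J/s): comfrey flowers 3.64, shallow corollas 2.68, deep corollas 1.64, clover heads 1.24, bramble flowers 0.12. Add prey in this order while the next type's profitability exceeds the intake rate on those already taken.
Rate on top 1: 2.192. shallow corollas: 2.68 > 2.192 → include.
Rate on top 2: 2.243. deep corollas: 1.64 < 2.243 → exclude; stop.
Optimal diet: comfrey flowers, shallow corollas — 2 of 5 types.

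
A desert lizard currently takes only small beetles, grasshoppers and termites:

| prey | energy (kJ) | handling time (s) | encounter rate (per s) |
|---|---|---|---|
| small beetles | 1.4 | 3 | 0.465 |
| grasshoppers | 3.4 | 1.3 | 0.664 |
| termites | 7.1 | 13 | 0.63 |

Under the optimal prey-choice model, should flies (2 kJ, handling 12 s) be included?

Intake rate on the current diet: R = (0.465×1.4 + 0.664×3.4 + 0.63×7.1) / (1 + 0.465×3 + 0.664×1.3 + 0.63×13) = 7.382/11.45 = 0.6448 kJ/s.
flies: E/h = 2/12 = 0.1667 kJ/s.
Since 0.1667 < R, time spent handling flies is better spent searching.

No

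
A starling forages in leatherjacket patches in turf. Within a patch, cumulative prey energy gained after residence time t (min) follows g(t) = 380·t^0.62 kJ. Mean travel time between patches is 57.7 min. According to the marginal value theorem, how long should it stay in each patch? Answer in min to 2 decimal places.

94.14 min

Maximise g(t)/(T+t): set derivative to zero → g'(t)(T+t) = g(t).
g'(t) = 0.62·380·t^-0.38. Setting 0.62·380·t^-0.38 = 380·t^0.62/(57.7+t) gives 0.62(57.7+t) = t, so 0.38·t = 0.62×57.7.
t* = 0.62×57.7/0.38 = 94.14 min.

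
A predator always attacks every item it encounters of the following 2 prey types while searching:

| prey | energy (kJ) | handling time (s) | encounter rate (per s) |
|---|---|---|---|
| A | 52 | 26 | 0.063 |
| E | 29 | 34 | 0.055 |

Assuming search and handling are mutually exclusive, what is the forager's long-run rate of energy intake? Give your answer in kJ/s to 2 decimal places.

R = (0.063×52 + 0.055×29) / (1 + 0.063×26 + 0.055×34) = 4.871/4.508 = 1.081 kJ/s.

1.08 kJ/s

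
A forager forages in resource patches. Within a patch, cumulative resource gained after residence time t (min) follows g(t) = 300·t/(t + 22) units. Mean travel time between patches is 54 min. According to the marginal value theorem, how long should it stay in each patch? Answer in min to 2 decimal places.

By the marginal value theorem, leave when the instantaneous gain rate g'(t) equals the habitat-wide average g(t)/(T + t).
g'(t) = 300·22/(t + 22)². Setting 300·22/(t+22)² = 300t/[(t+22)(54+t)] gives 22(54+t) = t(t+22), so t² = 22×54 = 1188.
t* = √1188 = 34.47 min.

34.47 min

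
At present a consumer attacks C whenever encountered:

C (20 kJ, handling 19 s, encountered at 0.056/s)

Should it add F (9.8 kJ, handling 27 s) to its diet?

Current rate: (0.056×20)/(1 + 0.056×19) = 0.5426 kJ/s.
Profitability of F: 9.8/27 = 0.363 kJ/s.
0.363 < 0.5426, so adding F would lower the average — exclude it.

No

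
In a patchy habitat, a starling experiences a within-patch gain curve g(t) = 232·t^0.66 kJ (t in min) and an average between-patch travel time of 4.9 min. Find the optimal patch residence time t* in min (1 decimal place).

Maximise g(t)/(T+t): set derivative to zero → g'(t)(T+t) = g(t).
g'(t) = 0.66·232·t^-0.34. Setting 0.66·232·t^-0.34 = 232·t^0.66/(4.9+t) gives 0.66(4.9+t) = t, so 0.34·t = 0.66×4.9.
t* = 0.66×4.9/0.34 = 9.512 min.

9.5 min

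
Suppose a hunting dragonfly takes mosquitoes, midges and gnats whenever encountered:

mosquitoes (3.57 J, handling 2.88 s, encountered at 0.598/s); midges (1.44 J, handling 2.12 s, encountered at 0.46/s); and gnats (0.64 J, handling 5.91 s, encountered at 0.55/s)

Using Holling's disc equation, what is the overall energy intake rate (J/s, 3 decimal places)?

Energy encountered per unit search time: 0.598×3.57 + 0.46×1.44 + 0.55×0.64 = 3.149 J/s.
Handling time per unit search time: 0.598×2.88 + 0.46×2.12 + 0.55×5.91 = 5.948.
Rate = 3.149/(1 + 5.948) = 0.4533 J/s.

0.453 J/s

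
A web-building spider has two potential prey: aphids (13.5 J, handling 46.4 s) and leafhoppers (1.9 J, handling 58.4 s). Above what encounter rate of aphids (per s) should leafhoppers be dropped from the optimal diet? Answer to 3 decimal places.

At the threshold, the rate on aphids alone equals the profitability of leafhoppers: λ·13.5/(1 + λ·46.4) = 1.9/58.4 = 0.03253.
Rearranging, λ(13.5 − 0.03253×46.4) = 0.03253, so λ = 0.03253/11.99 = 0.002713 per s.

0.003 per s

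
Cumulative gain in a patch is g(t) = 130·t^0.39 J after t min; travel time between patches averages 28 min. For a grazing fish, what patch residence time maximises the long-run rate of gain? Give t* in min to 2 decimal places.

Maximise g(t)/(T+t): set derivative to zero → g'(t)(T+t) = g(t).
g'(t) = 0.39·130·t^-0.61. Setting 0.39·130·t^-0.61 = 130·t^0.39/(28+t) gives 0.39(28+t) = t, so 0.61·t = 0.39×28.
t* = 0.39×28/0.61 = 17.9 min.

17.90 min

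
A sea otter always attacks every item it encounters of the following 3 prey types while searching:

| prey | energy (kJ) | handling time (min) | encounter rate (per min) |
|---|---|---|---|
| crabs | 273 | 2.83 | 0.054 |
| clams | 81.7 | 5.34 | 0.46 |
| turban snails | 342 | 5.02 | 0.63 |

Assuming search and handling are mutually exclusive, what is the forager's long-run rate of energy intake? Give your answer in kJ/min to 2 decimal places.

39.54 kJ/min

R = (0.054×273 + 0.46×81.7 + 0.63×342) / (1 + 0.054×2.83 + 0.46×5.34 + 0.63×5.02) = 267.8/6.772 = 39.54 kJ/min.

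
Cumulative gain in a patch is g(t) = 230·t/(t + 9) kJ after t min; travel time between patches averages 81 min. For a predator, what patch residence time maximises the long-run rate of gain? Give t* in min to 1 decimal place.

27.0 min

Optimal t* satisfies g'(t*) = g(t*)/(T + t*).
g'(t) = 230·9/(t + 9)². Setting 230·9/(t+9)² = 230t/[(t+9)(81+t)] gives 9(81+t) = t(t+9), so t² = 9×81 = 729.
t* = √729 = 27 min.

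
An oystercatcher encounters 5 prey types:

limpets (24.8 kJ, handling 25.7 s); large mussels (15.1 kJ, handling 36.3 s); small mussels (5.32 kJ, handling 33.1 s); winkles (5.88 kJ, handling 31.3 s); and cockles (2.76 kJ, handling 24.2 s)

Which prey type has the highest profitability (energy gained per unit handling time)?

Profitability E/h (kJ/s): limpets = 24.8/25.7 = 0.965, large mussels = 15.1/36.3 = 0.416, small mussels = 5.32/33.1 = 0.161, winkles = 5.88/31.3 = 0.188, cockles = 2.76/24.2 = 0.114.
Ranked: limpets > large mussels > winkles > small mussels > cockles.

limpets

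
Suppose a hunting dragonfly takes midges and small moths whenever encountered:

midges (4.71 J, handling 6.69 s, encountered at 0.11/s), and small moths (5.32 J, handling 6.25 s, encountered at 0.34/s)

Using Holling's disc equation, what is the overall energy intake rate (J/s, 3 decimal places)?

0.603 J/s

R = Σλ_iE_i / (1 + Σλ_ih_i)
Numerator: 0.11×4.71 + 0.34×5.32 = 2.327
Denominator: 1 + 0.11×6.69 + 0.34×6.25 = 3.861
R = 2.327/3.861 = 0.6027 J/s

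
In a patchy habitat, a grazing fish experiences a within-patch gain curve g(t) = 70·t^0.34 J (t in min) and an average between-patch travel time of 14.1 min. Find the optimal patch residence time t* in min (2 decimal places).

7.26 min

Maximise g(t)/(T+t): set derivative to zero → g'(t)(T+t) = g(t).
g'(t) = 0.34·70·t^-0.66. Setting 0.34·70·t^-0.66 = 70·t^0.34/(14.1+t) gives 0.34(14.1+t) = t, so 0.66·t = 0.34×14.1.
t* = 0.34×14.1/0.66 = 7.264 min.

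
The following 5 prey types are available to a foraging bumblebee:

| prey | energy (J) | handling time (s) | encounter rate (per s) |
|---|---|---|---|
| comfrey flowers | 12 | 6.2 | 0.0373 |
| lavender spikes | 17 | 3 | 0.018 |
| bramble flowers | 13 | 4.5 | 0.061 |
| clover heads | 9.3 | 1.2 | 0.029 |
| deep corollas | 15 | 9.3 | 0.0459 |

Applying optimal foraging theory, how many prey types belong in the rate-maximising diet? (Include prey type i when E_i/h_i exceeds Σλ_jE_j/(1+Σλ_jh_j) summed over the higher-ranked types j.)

E/h in descending order: clover heads 7.75, lavender spikes 5.67, bramble flowers 2.89, comfrey flowers 1.94, deep corollas 1.61 J/s. The optimal diet is the largest prefix of this list for which every included type satisfies E_i/h_i > R on the types above it.
Rate on top 1: 0.2606. lavender spikes: 5.67 > 0.2606 → include.
Rate on top 2: 0.5287. bramble flowers: 2.89 > 0.5287 → include.
Rate on top 3: 1.004. comfrey flowers: 1.94 > 1.004 → include.
Rate on top 4: 1.139. deep corollas: 1.61 > 1.139 → include.
Optimal diet: clover heads, lavender spikes, bramble flowers, comfrey flowers, deep corollas — 5 of 5 types.

5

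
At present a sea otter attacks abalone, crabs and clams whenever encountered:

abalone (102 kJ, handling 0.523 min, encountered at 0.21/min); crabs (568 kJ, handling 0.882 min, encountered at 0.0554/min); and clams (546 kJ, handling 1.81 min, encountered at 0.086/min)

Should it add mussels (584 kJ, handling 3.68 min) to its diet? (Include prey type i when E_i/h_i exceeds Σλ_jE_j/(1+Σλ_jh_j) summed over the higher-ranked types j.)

On abalone, crabs and clams alone, R = ΣλE/(1+Σλh) = 99.84/1.314 = 75.96 kJ/min.
Profitability of mussels: 584/3.68 = 158.7 kJ/min.
158.7 > 75.96, so adding mussels raises the average — include it.

Yes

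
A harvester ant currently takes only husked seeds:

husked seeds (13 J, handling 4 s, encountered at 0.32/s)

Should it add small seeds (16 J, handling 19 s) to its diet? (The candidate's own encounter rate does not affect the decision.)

Intake rate on the current diet: R = (0.32×13) / (1 + 0.32×4) = 4.16/2.28 = 1.825 J/s.
Profitability of small seeds: 16/19 = 0.8421 J/s.
0.8421 < 1.825, so adding small seeds would lower the average — exclude it.

No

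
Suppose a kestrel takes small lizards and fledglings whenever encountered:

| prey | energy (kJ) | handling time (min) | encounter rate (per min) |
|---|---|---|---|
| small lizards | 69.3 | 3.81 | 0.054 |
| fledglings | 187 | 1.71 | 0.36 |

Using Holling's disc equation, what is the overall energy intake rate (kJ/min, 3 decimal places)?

Energy encountered per unit search time: 0.054×69.3 + 0.36×187 = 71.06 kJ/min.
Handling time per unit search time: 0.054×3.81 + 0.36×1.71 = 0.8213.
Rate = 71.06/(1 + 0.8213) = 39.02 kJ/min.

39.016 kJ/min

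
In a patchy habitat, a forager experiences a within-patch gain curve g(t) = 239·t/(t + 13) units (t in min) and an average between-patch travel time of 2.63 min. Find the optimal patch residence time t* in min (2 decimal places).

5.85 min

Maximise g(t)/(T+t): set derivative to zero → g'(t)(T+t) = g(t).
g'(t) = 239·13/(t + 13)². Setting 239·13/(t+13)² = 239t/[(t+13)(2.63+t)] gives 13(2.63+t) = t(t+13), so t² = 13×2.63 = 34.19.
t* = √34.19 = 5.847 min.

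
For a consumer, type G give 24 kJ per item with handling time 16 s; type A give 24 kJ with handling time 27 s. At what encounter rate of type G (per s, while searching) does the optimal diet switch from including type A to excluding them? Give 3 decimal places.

0.091 per s

At the threshold, the rate on type G alone equals the profitability of type A: λ·24/(1 + λ·16) = 24/27 = 0.8889.
Rearranging, λ(24 − 0.8889×16) = 0.8889, so λ = 0.8889/9.778 = 0.09091 per s.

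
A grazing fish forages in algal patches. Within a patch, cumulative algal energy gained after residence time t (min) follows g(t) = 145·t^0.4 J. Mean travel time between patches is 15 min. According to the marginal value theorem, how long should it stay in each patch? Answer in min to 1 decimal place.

10.0 min

By the marginal value theorem, leave when the instantaneous gain rate g'(t) equals the habitat-wide average g(t)/(T + t).
g'(t) = 0.4·145·t^-0.6. Setting 0.4·145·t^-0.6 = 145·t^0.4/(15+t) gives 0.4(15+t) = t, so 0.60·t = 0.4×15.
t* = 0.4×15/0.60 = 10 min.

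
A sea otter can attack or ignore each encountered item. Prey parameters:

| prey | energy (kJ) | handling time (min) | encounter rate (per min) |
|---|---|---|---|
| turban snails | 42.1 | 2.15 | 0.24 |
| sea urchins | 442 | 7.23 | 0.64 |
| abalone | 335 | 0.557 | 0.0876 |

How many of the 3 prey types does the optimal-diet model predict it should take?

2

Profitabilities (E/h, kJ/min): abalone 601, sea urchins 61.1, turban snails 19.6. Add prey in this order while the next type's profitability exceeds the intake rate on those already taken.
Rate on top 1: 27.98. sea urchins: 61.1 > 27.98 → include.
Rate on top 2: 55.01. turban snails: 19.6 < 55.01 → exclude; stop.
Optimal diet: abalone, sea urchins — 2 of 3 types.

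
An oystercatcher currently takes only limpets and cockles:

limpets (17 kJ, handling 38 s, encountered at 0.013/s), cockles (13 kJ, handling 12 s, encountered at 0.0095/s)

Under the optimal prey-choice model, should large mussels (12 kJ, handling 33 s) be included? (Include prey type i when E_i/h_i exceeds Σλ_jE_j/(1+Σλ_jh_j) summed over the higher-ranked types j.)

Intake rate on the current diet: R = (0.013×17 + 0.0095×13) / (1 + 0.013×38 + 0.0095×12) = 0.3445/1.608 = 0.2142 kJ/s.
Profitability of large mussels: 12/33 = 0.3636 kJ/s.
0.3636 > 0.2142, so adding large mussels raises the average — include it.

Yes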